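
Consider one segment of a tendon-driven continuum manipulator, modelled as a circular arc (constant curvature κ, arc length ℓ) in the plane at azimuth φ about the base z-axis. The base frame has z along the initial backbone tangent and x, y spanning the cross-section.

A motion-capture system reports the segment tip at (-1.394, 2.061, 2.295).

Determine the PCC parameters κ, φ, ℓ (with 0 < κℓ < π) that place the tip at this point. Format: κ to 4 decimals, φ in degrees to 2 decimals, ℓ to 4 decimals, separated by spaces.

ρ = √(x²+y²) = √(-1.394² + 2.061²) = 2.48816
φ = atan2(y, x) mod 360° = atan2(2.061, -1.394) = 124.0733°
|p|² = ρ² + z² = 2.48816² + 2.295² = 11.45798
κ = 2ρ / |p|² = 2×2.48816 / 11.45798 = 0.43431
θ = 2·atan2(ρ, z) = 2·atan2(2.48816, 2.295) = 1.65152 rad
ℓ = θ/κ = 1.65152/0.43431 = 3.80262

0.4343 124.07 3.8026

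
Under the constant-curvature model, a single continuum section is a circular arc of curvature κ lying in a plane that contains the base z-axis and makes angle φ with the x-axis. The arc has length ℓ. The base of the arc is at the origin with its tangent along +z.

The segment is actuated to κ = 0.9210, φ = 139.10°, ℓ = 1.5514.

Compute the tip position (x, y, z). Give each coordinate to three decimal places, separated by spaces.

-0.705 0.610 1.075

θ = κ·ℓ = 0.9210 × 1.5514 = 1.42884 rad
ρ = (1 − cos θ)/κ = (1 − 0.14148)/0.9210 = 0.93216
z = sin θ / κ = 0.98994/0.9210 = 1.07485
x = ρ cos φ = 0.93216 × cos(139.10°) = -0.70458
y = ρ sin φ = 0.93216 × sin(139.10°) = 0.61032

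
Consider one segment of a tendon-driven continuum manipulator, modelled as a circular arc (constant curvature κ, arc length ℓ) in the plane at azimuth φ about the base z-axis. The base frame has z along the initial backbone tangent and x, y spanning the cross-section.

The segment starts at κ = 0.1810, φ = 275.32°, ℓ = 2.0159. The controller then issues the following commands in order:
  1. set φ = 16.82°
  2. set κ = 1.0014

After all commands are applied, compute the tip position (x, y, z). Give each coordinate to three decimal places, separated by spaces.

1.370 0.414 0.900

initial: κ=0.1810, φ=275.32°, ℓ=2.0159
cmd 1: set φ=16.82° → (κ,φ,ℓ)=(0.1810,16.82°,2.0159) → tip=(0.3482,0.1052,1.9715)
cmd 2: set κ=1.0014 → (κ,φ,ℓ)=(1.0014,16.82°,2.0159) → tip=(1.3699,0.4141,0.9001)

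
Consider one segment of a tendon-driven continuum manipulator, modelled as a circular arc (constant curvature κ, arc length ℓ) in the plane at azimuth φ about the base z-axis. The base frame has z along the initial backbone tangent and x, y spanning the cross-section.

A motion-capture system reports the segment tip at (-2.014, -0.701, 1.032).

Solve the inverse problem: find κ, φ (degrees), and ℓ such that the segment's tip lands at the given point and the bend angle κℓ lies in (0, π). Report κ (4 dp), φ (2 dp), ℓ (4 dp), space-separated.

0.7599 199.19 2.9480

ρ = √(x²+y²) = √(-2.014² + -0.701²) = 2.13251
φ = atan2(y, x) mod 360° = atan2(-0.701, -2.014) = 199.1911°
|p|² = ρ² + z² = 2.13251² + 1.032² = 5.61262
κ = 2ρ / |p|² = 2×2.13251 / 5.61262 = 0.75990
θ = 2·atan2(ρ, z) = 2·atan2(2.13251, 1.032) = 2.24016 rad
ℓ = θ/κ = 2.24016/0.75990 = 2.94798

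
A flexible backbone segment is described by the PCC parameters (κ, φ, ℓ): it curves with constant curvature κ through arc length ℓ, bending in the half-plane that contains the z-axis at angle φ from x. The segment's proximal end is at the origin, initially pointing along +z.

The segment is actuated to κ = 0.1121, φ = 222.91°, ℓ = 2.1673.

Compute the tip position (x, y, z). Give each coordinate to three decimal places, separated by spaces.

θ = κ·ℓ = 0.1121 × 2.1673 = 0.24295 rad
ρ = (1 − cos θ)/κ = (1 − 0.97063)/0.1121 = 0.26198
z = sin θ / κ = 0.24057/0.1121 = 2.14604
x = ρ cos φ = 0.26198 × cos(222.91°) = -0.19188
y = ρ sin φ = 0.26198 × sin(222.91°) = -0.17837

-0.192 -0.178 2.146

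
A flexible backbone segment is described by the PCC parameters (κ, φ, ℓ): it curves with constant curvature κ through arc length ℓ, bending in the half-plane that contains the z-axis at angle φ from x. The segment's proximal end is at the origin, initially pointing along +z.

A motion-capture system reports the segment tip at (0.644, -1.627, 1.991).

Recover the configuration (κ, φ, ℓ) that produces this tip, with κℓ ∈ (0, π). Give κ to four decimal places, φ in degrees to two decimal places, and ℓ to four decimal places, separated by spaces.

ρ = √(x²+y²) = √(0.644² + -1.627²) = 1.74982
φ = atan2(y, x) mod 360° = atan2(-1.627, 0.644) = 291.5947°
|p|² = ρ² + z² = 1.74982² + 1.991² = 7.02595
κ = 2ρ / |p|² = 2×1.74982 / 7.02595 = 0.49810
θ = 2·atan2(ρ, z) = 2·atan2(1.74982, 1.991) = 1.44203 rad
ℓ = θ/κ = 1.44203/0.49810 = 2.89505

0.4981 291.59 2.8950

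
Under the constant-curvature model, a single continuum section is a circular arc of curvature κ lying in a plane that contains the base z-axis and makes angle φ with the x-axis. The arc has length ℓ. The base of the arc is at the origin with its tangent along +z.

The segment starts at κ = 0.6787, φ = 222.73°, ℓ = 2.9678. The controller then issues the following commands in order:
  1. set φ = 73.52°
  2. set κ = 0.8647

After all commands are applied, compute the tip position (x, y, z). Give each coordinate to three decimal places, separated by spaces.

0.603 2.039 0.629

initial: κ=0.6787, φ=222.73°, ℓ=2.9678
cmd 1: set φ=73.52° → (κ,φ,ℓ)=(0.6787,73.52°,2.9678) → tip=(0.5973,2.0191,1.3309)
cmd 2: set κ=0.8647 → (κ,φ,ℓ)=(0.8647,73.52°,2.9678) → tip=(0.6033,2.0394,0.6293)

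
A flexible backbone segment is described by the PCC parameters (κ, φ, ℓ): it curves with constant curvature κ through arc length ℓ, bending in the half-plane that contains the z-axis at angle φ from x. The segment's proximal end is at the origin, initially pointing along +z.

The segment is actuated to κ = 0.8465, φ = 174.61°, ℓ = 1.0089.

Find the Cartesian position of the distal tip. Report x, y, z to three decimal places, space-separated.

-0.403 0.038 0.891

θ = κ·ℓ = 0.8465 × 1.0089 = 0.85403 rad
ρ = (1 − cos θ)/κ = (1 − 0.65695)/0.8465 = 0.40526
z = sin θ / κ = 0.75394/0.8465 = 0.89065
x = ρ cos φ = 0.40526 × cos(174.61°) = -0.40347
y = ρ sin φ = 0.40526 × sin(174.61°) = 0.03807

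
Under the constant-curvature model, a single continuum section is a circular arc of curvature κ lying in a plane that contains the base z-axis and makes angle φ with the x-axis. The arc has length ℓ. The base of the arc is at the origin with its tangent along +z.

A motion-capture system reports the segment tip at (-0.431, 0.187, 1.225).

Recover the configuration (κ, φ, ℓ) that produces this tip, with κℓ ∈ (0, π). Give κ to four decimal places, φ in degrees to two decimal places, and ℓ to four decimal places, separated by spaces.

ρ = √(x²+y²) = √(-0.431² + 0.187²) = 0.46982
φ = atan2(y, x) mod 360° = atan2(0.187, -0.431) = 156.5452°
|p|² = ρ² + z² = 0.46982² + 1.225² = 1.72136
κ = 2ρ / |p|² = 2×0.46982 / 1.72136 = 0.54587
θ = 2·atan2(ρ, z) = 2·atan2(0.46982, 1.225) = 0.73245 rad
ℓ = θ/κ = 0.73245/0.54587 = 1.34180

0.5459 156.55 1.3418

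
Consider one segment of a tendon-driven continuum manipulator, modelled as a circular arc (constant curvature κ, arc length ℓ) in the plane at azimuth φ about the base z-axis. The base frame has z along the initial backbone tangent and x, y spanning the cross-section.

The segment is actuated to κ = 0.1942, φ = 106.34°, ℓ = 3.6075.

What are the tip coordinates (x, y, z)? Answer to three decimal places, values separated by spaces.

-0.341 1.164 3.320

θ = κ·ℓ = 0.1942 × 3.6075 = 0.70058 rad
ρ = (1 − cos θ)/κ = (1 − 0.76447)/0.1942 = 1.21282
z = sin θ / κ = 0.64466/0.1942 = 3.31956
x = ρ cos φ = 1.21282 × cos(106.34°) = -0.34121
y = ρ sin φ = 1.21282 × sin(106.34°) = 1.16383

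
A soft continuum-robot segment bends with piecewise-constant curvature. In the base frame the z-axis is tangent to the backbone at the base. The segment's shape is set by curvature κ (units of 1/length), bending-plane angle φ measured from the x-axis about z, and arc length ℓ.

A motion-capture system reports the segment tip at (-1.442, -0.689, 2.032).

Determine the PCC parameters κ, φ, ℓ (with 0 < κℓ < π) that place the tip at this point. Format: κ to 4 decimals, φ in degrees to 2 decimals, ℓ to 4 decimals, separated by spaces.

0.4783 205.54 2.7869

ρ = √(x²+y²) = √(-1.442² + -0.689²) = 1.59815
φ = atan2(y, x) mod 360° = atan2(-0.689, -1.442) = 205.5389°
|p|² = ρ² + z² = 1.59815² + 2.032² = 6.68311
κ = 2ρ / |p|² = 2×1.59815 / 6.68311 = 0.47827
θ = 2·atan2(ρ, z) = 2·atan2(1.59815, 2.032) = 1.33290 rad
ℓ = θ/κ = 1.33290/0.47827 = 2.78694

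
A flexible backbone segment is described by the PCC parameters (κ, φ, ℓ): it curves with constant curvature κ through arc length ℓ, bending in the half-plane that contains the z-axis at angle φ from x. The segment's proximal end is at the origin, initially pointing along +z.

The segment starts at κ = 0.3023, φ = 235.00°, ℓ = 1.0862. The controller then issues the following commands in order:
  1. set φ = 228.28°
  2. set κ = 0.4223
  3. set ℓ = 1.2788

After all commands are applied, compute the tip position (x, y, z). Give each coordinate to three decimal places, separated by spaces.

initial: κ=0.3023, φ=235.00°, ℓ=1.0862
cmd 1: set φ=228.28° → (κ,φ,ℓ)=(0.3023,228.28°,1.0862) → tip=(-0.1176,-0.1319,1.0668)
cmd 2: set κ=0.4223 → (κ,φ,ℓ)=(0.4223,228.28°,1.0862) → tip=(-0.1629,-0.1827,1.0485)
cmd 3: set ℓ=1.2788 → (κ,φ,ℓ)=(0.4223,228.28°,1.2788) → tip=(-0.2243,-0.2515,1.2175)

-0.224 -0.252 1.218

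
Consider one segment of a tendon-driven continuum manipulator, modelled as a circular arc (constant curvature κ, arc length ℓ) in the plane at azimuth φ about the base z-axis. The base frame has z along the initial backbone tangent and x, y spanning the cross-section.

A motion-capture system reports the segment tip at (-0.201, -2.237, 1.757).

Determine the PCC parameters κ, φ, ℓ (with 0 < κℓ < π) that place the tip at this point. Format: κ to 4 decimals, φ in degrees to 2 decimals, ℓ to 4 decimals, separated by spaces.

0.5524 264.87 3.2836

ρ = √(x²+y²) = √(-0.201² + -2.237²) = 2.24601
φ = atan2(y, x) mod 360° = atan2(-2.237, -0.201) = 264.8656°
|p|² = ρ² + z² = 2.24601² + 1.757² = 8.13162
κ = 2ρ / |p|² = 2×2.24601 / 8.13162 = 0.55241
θ = 2·atan2(ρ, z) = 2·atan2(2.24601, 1.757) = 1.81391 rad
ℓ = θ/κ = 1.81391/0.55241 = 3.28361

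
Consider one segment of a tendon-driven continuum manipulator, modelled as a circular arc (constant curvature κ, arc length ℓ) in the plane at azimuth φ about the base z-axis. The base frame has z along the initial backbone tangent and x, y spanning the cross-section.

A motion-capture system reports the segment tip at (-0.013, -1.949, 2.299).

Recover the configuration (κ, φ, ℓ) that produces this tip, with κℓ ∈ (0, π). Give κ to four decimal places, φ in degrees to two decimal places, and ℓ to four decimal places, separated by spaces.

0.4291 269.62 3.2775

ρ = √(x²+y²) = √(-0.013² + -1.949²) = 1.94904
φ = atan2(y, x) mod 360° = atan2(-1.949, -0.013) = 269.6178°
|p|² = ρ² + z² = 1.94904² + 2.299² = 9.08417
κ = 2ρ / |p|² = 2×1.94904 / 9.08417 = 0.42911
θ = 2·atan2(ρ, z) = 2·atan2(1.94904, 2.299) = 1.40641 rad
ℓ = θ/κ = 1.40641/0.42911 = 3.27751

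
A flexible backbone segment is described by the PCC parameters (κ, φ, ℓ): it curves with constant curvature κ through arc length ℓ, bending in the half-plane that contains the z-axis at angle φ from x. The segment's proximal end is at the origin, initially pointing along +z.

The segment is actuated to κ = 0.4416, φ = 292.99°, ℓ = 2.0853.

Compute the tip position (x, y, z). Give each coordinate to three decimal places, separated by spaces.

θ = κ·ℓ = 0.4416 × 2.0853 = 0.92087 rad
ρ = (1 − cos θ)/κ = (1 − 0.60513)/0.4416 = 0.89418
z = sin θ / κ = 0.79613/0.4416 = 1.80282
x = ρ cos φ = 0.89418 × cos(292.99°) = 0.34924
y = ρ sin φ = 0.89418 × sin(292.99°) = -0.82316

0.349 -0.823 1.803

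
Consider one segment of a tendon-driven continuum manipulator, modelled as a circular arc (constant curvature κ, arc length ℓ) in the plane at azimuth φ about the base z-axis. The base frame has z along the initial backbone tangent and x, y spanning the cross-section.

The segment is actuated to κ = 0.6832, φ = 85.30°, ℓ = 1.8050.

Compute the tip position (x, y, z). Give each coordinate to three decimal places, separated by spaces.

0.080 0.976 1.381

θ = κ·ℓ = 0.6832 × 1.8050 = 1.23318 rad
ρ = (1 − cos θ)/κ = (1 − 0.33124)/0.6832 = 0.97886
z = sin θ / κ = 0.94355/0.6832 = 1.38107
x = ρ cos φ = 0.97886 × cos(85.30°) = 0.08021
y = ρ sin φ = 0.97886 × sin(85.30°) = 0.97557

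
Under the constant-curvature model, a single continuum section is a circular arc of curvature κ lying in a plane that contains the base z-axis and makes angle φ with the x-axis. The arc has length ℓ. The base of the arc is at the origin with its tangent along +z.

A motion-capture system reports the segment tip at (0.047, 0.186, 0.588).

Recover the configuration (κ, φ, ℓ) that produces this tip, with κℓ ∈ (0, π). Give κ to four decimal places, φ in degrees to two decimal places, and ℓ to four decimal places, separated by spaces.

1.0030 75.82 0.6289

ρ = √(x²+y²) = √(0.047² + 0.186²) = 0.19185
φ = atan2(y, x) mod 360° = atan2(0.186, 0.047) = 75.8189°
|p|² = ρ² + z² = 0.19185² + 0.588² = 0.38255
κ = 2ρ / |p|² = 2×0.19185 / 0.38255 = 1.00299
θ = 2·atan2(ρ, z) = 2·atan2(0.19185, 0.588) = 0.63076 rad
ℓ = θ/κ = 0.63076/1.00299 = 0.62888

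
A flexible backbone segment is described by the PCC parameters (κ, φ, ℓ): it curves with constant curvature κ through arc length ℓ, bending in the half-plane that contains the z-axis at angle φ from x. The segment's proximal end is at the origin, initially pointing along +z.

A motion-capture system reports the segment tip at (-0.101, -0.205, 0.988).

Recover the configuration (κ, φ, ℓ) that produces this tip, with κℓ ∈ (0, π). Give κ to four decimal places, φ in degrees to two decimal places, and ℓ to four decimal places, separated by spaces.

0.4445 243.77 1.0229

ρ = √(x²+y²) = √(-0.101² + -0.205²) = 0.22853
φ = atan2(y, x) mod 360° = atan2(-0.205, -0.101) = 243.7713°
|p|² = ρ² + z² = 0.22853² + 0.988² = 1.02837
κ = 2ρ / |p|² = 2×0.22853 / 1.02837 = 0.44445
θ = 2·atan2(ρ, z) = 2·atan2(0.22853, 0.988) = 0.45462 rad
ℓ = θ/κ = 0.45462/0.44445 = 1.02287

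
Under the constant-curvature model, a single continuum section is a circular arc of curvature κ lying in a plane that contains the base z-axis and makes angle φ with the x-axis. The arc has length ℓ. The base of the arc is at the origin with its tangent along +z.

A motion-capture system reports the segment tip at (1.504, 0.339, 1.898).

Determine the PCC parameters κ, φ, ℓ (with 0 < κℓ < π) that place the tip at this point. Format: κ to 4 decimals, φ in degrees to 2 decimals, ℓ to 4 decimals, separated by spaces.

0.5157 12.70 2.6458

ρ = √(x²+y²) = √(1.504² + 0.339²) = 1.54173
φ = atan2(y, x) mod 360° = atan2(0.339, 1.504) = 12.7021°
|p|² = ρ² + z² = 1.54173² + 1.898² = 5.97934
κ = 2ρ / |p|² = 2×1.54173 / 5.97934 = 0.51569
θ = 2·atan2(ρ, z) = 2·atan2(1.54173, 1.898) = 1.36438 rad
ℓ = θ/κ = 1.36438/0.51569 = 2.64576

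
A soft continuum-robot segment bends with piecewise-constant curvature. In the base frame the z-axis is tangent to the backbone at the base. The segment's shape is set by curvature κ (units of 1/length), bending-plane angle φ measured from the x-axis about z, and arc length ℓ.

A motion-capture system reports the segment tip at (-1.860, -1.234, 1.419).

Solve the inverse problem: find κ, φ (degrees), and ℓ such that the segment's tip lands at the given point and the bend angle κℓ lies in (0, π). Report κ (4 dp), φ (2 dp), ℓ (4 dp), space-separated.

0.6381 213.56 3.1484

ρ = √(x²+y²) = √(-1.860² + -1.234²) = 2.23212
φ = atan2(y, x) mod 360° = atan2(-1.234, -1.860) = 213.5619°
|p|² = ρ² + z² = 2.23212² + 1.419² = 6.99592
κ = 2ρ / |p|² = 2×2.23212 / 6.99592 = 0.63812
θ = 2·atan2(ρ, z) = 2·atan2(2.23212, 1.419) = 2.00905 rad
ℓ = θ/κ = 2.00905/0.63812 = 3.14839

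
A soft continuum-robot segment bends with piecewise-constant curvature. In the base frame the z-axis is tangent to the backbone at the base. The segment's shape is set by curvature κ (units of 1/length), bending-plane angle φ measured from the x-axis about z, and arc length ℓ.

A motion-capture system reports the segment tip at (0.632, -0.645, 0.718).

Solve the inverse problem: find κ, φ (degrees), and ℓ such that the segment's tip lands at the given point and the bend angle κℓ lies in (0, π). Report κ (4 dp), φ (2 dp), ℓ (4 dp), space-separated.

ρ = √(x²+y²) = √(0.632² + -0.645²) = 0.90302
φ = atan2(y, x) mod 360° = atan2(-0.645, 0.632) = 314.4167°
|p|² = ρ² + z² = 0.90302² + 0.718² = 1.33097
κ = 2ρ / |p|² = 2×0.90302 / 1.33097 = 1.35694
θ = 2·atan2(ρ, z) = 2·atan2(0.90302, 0.718) = 1.79809 rad
ℓ = θ/κ = 1.79809/1.35694 = 1.32511

1.3569 314.42 1.3251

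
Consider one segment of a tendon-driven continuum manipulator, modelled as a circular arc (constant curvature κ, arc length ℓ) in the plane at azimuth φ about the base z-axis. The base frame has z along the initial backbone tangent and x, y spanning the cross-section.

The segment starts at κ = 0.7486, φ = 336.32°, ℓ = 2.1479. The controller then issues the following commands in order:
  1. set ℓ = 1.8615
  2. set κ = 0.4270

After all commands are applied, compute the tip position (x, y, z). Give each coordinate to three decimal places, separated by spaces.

initial: κ=0.7486, φ=336.32°, ℓ=2.1479
cmd 1: set ℓ=1.8615 → (κ,φ,ℓ)=(0.7486,336.32°,1.8615) → tip=(1.0076,-0.4419,1.3149)
cmd 2: set κ=0.4270 → (κ,φ,ℓ)=(0.4270,336.32°,1.8615) → tip=(0.6426,-0.2818,1.6716)

0.643 -0.282 1.672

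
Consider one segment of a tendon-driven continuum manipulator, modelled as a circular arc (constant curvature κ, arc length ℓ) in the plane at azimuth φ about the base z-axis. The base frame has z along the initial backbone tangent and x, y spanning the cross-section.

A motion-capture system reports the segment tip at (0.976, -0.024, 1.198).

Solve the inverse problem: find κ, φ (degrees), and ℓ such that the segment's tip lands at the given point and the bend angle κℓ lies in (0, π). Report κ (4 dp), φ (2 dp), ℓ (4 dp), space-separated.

ρ = √(x²+y²) = √(0.976² + -0.024²) = 0.97630
φ = atan2(y, x) mod 360° = atan2(-0.024, 0.976) = 358.5914°
|p|² = ρ² + z² = 0.97630² + 1.198² = 2.38836
κ = 2ρ / |p|² = 2×0.97630 / 2.38836 = 0.81755
θ = 2·atan2(ρ, z) = 2·atan2(0.97630, 1.198) = 1.36757 rad
ℓ = θ/κ = 1.36757/0.81755 = 1.67277

0.8175 358.59 1.6728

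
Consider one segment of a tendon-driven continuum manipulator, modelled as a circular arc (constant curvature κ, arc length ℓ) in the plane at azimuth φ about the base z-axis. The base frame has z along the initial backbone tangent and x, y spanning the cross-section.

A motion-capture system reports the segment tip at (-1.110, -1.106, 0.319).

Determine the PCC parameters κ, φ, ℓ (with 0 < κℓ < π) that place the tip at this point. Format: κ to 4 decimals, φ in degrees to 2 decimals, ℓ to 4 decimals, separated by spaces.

1.2256 224.90 2.2356

ρ = √(x²+y²) = √(-1.110² + -1.106²) = 1.56695
φ = atan2(y, x) mod 360° = atan2(-1.106, -1.110) = 224.8966°
|p|² = ρ² + z² = 1.56695² + 0.319² = 2.55710
κ = 2ρ / |p|² = 2×1.56695 / 2.55710 = 1.22557
θ = 2·atan2(ρ, z) = 2·atan2(1.56695, 0.319) = 2.73992 rad
ℓ = θ/κ = 2.73992/1.22557 = 2.23563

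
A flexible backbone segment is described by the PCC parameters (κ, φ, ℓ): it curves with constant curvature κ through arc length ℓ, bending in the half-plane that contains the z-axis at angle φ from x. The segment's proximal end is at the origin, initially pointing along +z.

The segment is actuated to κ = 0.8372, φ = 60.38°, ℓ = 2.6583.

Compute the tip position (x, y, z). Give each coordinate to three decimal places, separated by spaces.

θ = κ·ℓ = 0.8372 × 2.6583 = 2.22553 rad
ρ = (1 − cos θ)/κ = (1 − -0.60895)/0.8372 = 1.92182
z = sin θ / κ = 0.79321/0.8372 = 0.94746
x = ρ cos φ = 1.92182 × cos(60.38°) = 0.94985
y = ρ sin φ = 1.92182 × sin(60.38°) = 1.67068

0.950 1.671 0.947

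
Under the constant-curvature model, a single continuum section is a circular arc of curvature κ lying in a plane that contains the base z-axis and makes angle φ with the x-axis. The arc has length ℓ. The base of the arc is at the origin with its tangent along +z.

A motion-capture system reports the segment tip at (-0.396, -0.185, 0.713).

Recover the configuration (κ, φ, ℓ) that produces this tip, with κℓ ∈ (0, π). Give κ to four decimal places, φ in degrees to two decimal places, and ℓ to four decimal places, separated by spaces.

ρ = √(x²+y²) = √(-0.396² + -0.185²) = 0.43708
φ = atan2(y, x) mod 360° = atan2(-0.185, -0.396) = 205.0407°
|p|² = ρ² + z² = 0.43708² + 0.713² = 0.69941
κ = 2ρ / |p|² = 2×0.43708 / 0.69941 = 1.24986
θ = 2·atan2(ρ, z) = 2·atan2(0.43708, 0.713) = 1.09987 rad
ℓ = θ/κ = 1.09987/1.24986 = 0.88000

1.2499 205.04 0.8800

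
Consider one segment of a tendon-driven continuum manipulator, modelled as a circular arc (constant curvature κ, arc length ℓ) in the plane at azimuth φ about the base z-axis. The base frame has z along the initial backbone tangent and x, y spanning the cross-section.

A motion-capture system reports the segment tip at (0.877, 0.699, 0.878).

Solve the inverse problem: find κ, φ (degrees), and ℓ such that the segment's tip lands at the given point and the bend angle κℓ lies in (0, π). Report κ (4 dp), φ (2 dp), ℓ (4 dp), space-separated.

ρ = √(x²+y²) = √(0.877² + 0.699²) = 1.12149
φ = atan2(y, x) mod 360° = atan2(0.699, 0.877) = 38.5561°
|p|² = ρ² + z² = 1.12149² + 0.878² = 2.02861
κ = 2ρ / |p|² = 2×1.12149 / 2.02861 = 1.10567
θ = 2·atan2(ρ, z) = 2·atan2(1.12149, 0.878) = 1.81315 rad
ℓ = θ/κ = 1.81315/1.10567 = 1.63987

1.1057 38.56 1.6399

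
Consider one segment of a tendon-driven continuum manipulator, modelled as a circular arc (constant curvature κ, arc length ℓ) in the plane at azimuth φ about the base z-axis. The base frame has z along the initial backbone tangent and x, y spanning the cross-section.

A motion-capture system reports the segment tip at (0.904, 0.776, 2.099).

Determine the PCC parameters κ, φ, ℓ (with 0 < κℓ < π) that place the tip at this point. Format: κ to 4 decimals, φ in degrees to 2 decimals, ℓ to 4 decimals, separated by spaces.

0.4090 40.64 2.5242

ρ = √(x²+y²) = √(0.904² + 0.776²) = 1.19138
φ = atan2(y, x) mod 360° = atan2(0.776, 0.904) = 40.6430°
|p|² = ρ² + z² = 1.19138² + 2.099² = 5.82519
κ = 2ρ / |p|² = 2×1.19138 / 5.82519 = 0.40904
θ = 2·atan2(ρ, z) = 2·atan2(1.19138, 2.099) = 1.03250 rad
ℓ = θ/κ = 1.03250/0.40904 = 2.52418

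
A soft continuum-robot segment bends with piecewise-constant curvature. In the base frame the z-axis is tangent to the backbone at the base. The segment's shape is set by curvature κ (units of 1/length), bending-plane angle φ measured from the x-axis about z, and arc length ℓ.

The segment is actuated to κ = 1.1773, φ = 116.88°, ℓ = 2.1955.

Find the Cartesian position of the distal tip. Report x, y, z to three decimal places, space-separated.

θ = κ·ℓ = 1.1773 × 2.1955 = 2.58476 rad
ρ = (1 − cos θ)/κ = (1 − -0.84893)/1.1773 = 1.57049
z = sin θ / κ = 0.52850/1.1773 = 0.44891
x = ρ cos φ = 1.57049 × cos(116.88°) = -0.71005
y = ρ sin φ = 1.57049 × sin(116.88°) = 1.40080

-0.710 1.401 0.449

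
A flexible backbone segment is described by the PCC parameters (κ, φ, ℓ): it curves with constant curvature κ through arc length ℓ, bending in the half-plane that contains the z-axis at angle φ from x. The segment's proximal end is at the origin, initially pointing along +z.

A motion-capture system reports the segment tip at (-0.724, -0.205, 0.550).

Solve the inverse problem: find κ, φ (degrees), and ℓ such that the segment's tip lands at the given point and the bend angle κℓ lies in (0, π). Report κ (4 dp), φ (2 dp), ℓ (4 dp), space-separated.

1.7324 195.81 1.0848

ρ = √(x²+y²) = √(-0.724² + -0.205²) = 0.75246
φ = atan2(y, x) mod 360° = atan2(-0.205, -0.724) = 195.8094°
|p|² = ρ² + z² = 0.75246² + 0.550² = 0.86870
κ = 2ρ / |p|² = 2×0.75246 / 0.86870 = 1.73239
θ = 2·atan2(ρ, z) = 2·atan2(0.75246, 0.550) = 1.87922 rad
ℓ = θ/κ = 1.87922/1.73239 = 1.08476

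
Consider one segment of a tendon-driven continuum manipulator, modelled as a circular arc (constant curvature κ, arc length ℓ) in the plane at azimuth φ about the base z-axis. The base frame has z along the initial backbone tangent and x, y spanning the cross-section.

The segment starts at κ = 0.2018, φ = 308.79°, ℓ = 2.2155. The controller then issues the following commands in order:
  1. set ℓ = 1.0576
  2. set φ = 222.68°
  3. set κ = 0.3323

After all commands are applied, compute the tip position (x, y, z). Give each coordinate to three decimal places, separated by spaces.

initial: κ=0.2018, φ=308.79°, ℓ=2.2155
cmd 1: set ℓ=1.0576 → (κ,φ,ℓ)=(0.2018,308.79°,1.0576) → tip=(0.0704,-0.0876,1.0496)
cmd 2: set φ=222.68° → (κ,φ,ℓ)=(0.2018,222.68°,1.0576) → tip=(-0.0827,-0.0762,1.0496)
cmd 3: set κ=0.3323 → (κ,φ,ℓ)=(0.3323,222.68°,1.0576) → tip=(-0.1352,-0.1247,1.0360)

-0.135 -0.125 1.036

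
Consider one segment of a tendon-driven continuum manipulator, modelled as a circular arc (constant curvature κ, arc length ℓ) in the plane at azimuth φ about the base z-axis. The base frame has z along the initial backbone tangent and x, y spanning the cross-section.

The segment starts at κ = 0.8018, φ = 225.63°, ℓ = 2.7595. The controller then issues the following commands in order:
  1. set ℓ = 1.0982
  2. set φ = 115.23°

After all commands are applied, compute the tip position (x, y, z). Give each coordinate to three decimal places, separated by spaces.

-0.193 0.410 0.962

initial: κ=0.8018, φ=225.63°, ℓ=2.7595
cmd 1: set ℓ=1.0982 → (κ,φ,ℓ)=(0.8018,225.63°,1.0982) → tip=(-0.3168,-0.3239,0.9617)
cmd 2: set φ=115.23° → (κ,φ,ℓ)=(0.8018,115.23°,1.0982) → tip=(-0.1931,0.4098,0.9617)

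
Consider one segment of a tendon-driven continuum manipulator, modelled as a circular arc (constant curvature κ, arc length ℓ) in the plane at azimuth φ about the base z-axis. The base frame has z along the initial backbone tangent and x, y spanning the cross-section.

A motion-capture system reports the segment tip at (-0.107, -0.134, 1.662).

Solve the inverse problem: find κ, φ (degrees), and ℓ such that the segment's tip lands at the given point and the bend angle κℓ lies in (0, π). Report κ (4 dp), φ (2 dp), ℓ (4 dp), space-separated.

0.1229 231.39 1.6738

ρ = √(x²+y²) = √(-0.107² + -0.134²) = 0.17148
φ = atan2(y, x) mod 360° = atan2(-0.134, -0.107) = 231.3924°
|p|² = ρ² + z² = 0.17148² + 1.662² = 2.79165
κ = 2ρ / |p|² = 2×0.17148 / 2.79165 = 0.12285
θ = 2·atan2(ρ, z) = 2·atan2(0.17148, 1.662) = 0.20562 rad
ℓ = θ/κ = 0.20562/0.12285 = 1.67377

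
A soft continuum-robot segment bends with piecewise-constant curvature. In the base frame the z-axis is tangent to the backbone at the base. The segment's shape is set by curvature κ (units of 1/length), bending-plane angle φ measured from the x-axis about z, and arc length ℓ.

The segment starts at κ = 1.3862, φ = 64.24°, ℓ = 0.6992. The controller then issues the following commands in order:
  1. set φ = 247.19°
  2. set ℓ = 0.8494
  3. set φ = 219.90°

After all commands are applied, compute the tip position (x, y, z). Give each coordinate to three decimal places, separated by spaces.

-0.341 -0.285 0.666

initial: κ=1.3862, φ=64.24°, ℓ=0.6992
cmd 1: set φ=247.19° → (κ,φ,ℓ)=(1.3862,247.19°,0.6992) → tip=(-0.1214,-0.2886,0.5948)
cmd 2: set ℓ=0.8494 → (κ,φ,ℓ)=(1.3862,247.19°,0.8494) → tip=(-0.1725,-0.4101,0.6663)
cmd 3: set φ=219.90° → (κ,φ,ℓ)=(1.3862,219.90°,0.8494) → tip=(-0.3413,-0.2854,0.6663)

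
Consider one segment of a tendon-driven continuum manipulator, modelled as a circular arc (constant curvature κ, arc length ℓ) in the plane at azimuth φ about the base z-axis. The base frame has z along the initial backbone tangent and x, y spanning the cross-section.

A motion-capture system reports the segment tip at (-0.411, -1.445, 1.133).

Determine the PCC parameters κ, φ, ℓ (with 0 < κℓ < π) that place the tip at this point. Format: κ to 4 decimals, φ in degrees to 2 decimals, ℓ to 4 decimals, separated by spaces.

0.8486 254.12 2.1792

ρ = √(x²+y²) = √(-0.411² + -1.445²) = 1.50231
φ = atan2(y, x) mod 360° = atan2(-1.445, -0.411) = 254.1227°
|p|² = ρ² + z² = 1.50231² + 1.133² = 3.54064
κ = 2ρ / |p|² = 2×1.50231 / 3.54064 = 0.84861
θ = 2·atan2(ρ, z) = 2·atan2(1.50231, 1.133) = 1.84926 rad
ℓ = θ/κ = 1.84926/0.84861 = 2.17916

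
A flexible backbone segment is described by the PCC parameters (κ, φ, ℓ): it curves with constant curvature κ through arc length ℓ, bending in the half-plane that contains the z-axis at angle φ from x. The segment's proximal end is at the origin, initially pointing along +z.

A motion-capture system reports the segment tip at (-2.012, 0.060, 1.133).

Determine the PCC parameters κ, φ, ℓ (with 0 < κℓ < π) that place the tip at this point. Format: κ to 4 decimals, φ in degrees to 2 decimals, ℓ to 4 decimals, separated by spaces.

ρ = √(x²+y²) = √(-2.012² + 0.060²) = 2.01289
φ = atan2(y, x) mod 360° = atan2(0.060, -2.012) = 178.2919°
|p|² = ρ² + z² = 2.01289² + 1.133² = 5.33543
κ = 2ρ / |p|² = 2×2.01289 / 5.33543 = 0.75454
θ = 2·atan2(ρ, z) = 2·atan2(2.01289, 1.133) = 2.11625 rad
ℓ = θ/κ = 2.11625/0.75454 = 2.80470

0.7545 178.29 2.8047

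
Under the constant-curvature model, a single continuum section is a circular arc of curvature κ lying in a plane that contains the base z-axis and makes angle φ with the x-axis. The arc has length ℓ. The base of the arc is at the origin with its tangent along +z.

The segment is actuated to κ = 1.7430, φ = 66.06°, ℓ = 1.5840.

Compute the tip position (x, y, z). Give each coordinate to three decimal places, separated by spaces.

0.449 1.011 0.213

θ = κ·ℓ = 1.7430 × 1.5840 = 2.76091 rad
ρ = (1 − cos θ)/κ = (1 − -0.92841)/1.7430 = 1.10638
z = sin θ / κ = 0.37155/1.7430 = 0.21317
x = ρ cos φ = 1.10638 × cos(66.06°) = 0.44894
y = ρ sin φ = 1.10638 × sin(66.06°) = 1.01119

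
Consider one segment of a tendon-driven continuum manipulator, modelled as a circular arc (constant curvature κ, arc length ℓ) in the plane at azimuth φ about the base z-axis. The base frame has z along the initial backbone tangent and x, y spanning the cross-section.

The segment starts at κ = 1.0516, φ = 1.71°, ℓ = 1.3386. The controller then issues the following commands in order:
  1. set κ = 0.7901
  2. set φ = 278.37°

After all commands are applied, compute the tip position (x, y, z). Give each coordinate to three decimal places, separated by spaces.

initial: κ=1.0516, φ=1.71°, ℓ=1.3386
cmd 1: set κ=0.7901 → (κ,φ,ℓ)=(0.7901,1.71°,1.3386) → tip=(0.6440,0.0192,1.1026)
cmd 2: set φ=278.37° → (κ,φ,ℓ)=(0.7901,278.37°,1.3386) → tip=(0.0938,-0.6374,1.1026)

0.094 -0.637 1.103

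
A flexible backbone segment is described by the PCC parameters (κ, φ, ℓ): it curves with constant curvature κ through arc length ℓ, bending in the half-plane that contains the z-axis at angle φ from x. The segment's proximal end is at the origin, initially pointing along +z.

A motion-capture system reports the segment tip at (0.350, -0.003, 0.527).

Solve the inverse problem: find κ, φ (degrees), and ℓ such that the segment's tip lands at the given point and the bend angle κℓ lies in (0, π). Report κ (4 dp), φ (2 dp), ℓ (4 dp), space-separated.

ρ = √(x²+y²) = √(0.350² + -0.003²) = 0.35001
φ = atan2(y, x) mod 360° = atan2(-0.003, 0.350) = 359.5089°
|p|² = ρ² + z² = 0.35001² + 0.527² = 0.40024
κ = 2ρ / |p|² = 2×0.35001 / 0.40024 = 1.74902
θ = 2·atan2(ρ, z) = 2·atan2(0.35001, 0.527) = 1.17253 rad
ℓ = θ/κ = 1.17253/1.74902 = 0.67039

1.7490 359.51 0.6704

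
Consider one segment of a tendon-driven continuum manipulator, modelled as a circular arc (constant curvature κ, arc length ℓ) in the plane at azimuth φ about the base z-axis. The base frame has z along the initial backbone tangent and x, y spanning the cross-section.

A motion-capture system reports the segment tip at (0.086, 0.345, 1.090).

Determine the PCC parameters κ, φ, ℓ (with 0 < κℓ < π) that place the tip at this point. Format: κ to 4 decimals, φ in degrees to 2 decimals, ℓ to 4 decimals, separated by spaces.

0.5410 76.00 1.1657

ρ = √(x²+y²) = √(0.086² + 0.345²) = 0.35556
φ = atan2(y, x) mod 360° = atan2(0.345, 0.086) = 76.0028°
|p|² = ρ² + z² = 0.35556² + 1.090² = 1.31452
κ = 2ρ / |p|² = 2×0.35556 / 1.31452 = 0.54097
θ = 2·atan2(ρ, z) = 2·atan2(0.35556, 1.090) = 0.63063 rad
ℓ = θ/κ = 0.63063/0.54097 = 1.16575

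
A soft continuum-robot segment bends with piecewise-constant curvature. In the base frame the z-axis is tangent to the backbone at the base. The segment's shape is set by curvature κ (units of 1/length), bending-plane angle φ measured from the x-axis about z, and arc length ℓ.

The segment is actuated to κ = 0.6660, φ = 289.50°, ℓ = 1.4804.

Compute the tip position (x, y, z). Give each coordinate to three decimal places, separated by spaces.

0.225 -0.634 1.252

θ = κ·ℓ = 0.6660 × 1.4804 = 0.98595 rad
ρ = (1 − cos θ)/κ = (1 − 0.55207)/0.6660 = 0.67256
z = sin θ / κ = 0.83379/0.6660 = 1.25194
x = ρ cos φ = 0.67256 × cos(289.50°) = 0.22451
y = ρ sin φ = 0.67256 × sin(289.50°) = -0.63398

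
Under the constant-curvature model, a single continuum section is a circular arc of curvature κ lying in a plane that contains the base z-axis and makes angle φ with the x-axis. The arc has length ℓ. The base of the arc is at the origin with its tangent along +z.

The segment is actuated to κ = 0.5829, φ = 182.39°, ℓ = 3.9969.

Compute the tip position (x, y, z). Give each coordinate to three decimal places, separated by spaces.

θ = κ·ℓ = 0.5829 × 3.9969 = 2.32979 rad
ρ = (1 − cos θ)/κ = (1 − -0.68819)/0.5829 = 2.89620
z = sin θ / κ = 0.72553/0.5829 = 1.24468
x = ρ cos φ = 2.89620 × cos(182.39°) = -2.89368
y = ρ sin φ = 2.89620 × sin(182.39°) = -0.12078

-2.894 -0.121 1.245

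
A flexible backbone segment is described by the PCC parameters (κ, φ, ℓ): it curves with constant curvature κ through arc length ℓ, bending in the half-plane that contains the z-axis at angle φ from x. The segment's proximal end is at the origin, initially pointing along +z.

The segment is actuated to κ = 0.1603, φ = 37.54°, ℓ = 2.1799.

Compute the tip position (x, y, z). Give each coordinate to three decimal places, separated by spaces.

0.299 0.230 2.136

θ = κ·ℓ = 0.1603 × 2.1799 = 0.34944 rad
ρ = (1 − cos θ)/κ = (1 − 0.93957)/0.1603 = 0.37701
z = sin θ / κ = 0.34237/0.1603 = 2.13581
x = ρ cos φ = 0.37701 × cos(37.54°) = 0.29894
y = ρ sin φ = 0.37701 × sin(37.54°) = 0.22972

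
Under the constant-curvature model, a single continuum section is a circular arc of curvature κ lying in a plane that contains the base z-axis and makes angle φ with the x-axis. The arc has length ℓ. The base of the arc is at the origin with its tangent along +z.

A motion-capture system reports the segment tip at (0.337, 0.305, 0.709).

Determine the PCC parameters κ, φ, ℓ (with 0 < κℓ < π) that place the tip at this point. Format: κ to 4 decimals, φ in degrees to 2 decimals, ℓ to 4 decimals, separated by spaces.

ρ = √(x²+y²) = √(0.337² + 0.305²) = 0.45453
φ = atan2(y, x) mod 360° = atan2(0.305, 0.337) = 42.1465°
|p|² = ρ² + z² = 0.45453² + 0.709² = 0.70927
κ = 2ρ / |p|² = 2×0.45453 / 0.70927 = 1.28166
θ = 2·atan2(ρ, z) = 2·atan2(0.45453, 0.709) = 1.14016 rad
ℓ = θ/κ = 1.14016/1.28166 = 0.88959

1.2817 42.15 0.8896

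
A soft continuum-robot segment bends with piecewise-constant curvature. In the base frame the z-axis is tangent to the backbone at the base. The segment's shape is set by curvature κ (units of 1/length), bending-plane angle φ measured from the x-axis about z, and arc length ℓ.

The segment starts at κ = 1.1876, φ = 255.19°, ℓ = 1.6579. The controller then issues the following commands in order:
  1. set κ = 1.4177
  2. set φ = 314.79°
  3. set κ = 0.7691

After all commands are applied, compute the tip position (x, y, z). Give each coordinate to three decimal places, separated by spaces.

0.649 -0.654 1.244

initial: κ=1.1876, φ=255.19°, ℓ=1.6579
cmd 1: set κ=1.4177 → (κ,φ,ℓ)=(1.4177,255.19°,1.6579) → tip=(-0.3071,-1.1613,0.5016)
cmd 2: set φ=314.79° → (κ,φ,ℓ)=(1.4177,314.79°,1.6579) → tip=(0.8463,-0.8525,0.5016)
cmd 3: set κ=0.7691 → (κ,φ,ℓ)=(0.7691,314.79°,1.6579) → tip=(0.6491,-0.6539,1.2438)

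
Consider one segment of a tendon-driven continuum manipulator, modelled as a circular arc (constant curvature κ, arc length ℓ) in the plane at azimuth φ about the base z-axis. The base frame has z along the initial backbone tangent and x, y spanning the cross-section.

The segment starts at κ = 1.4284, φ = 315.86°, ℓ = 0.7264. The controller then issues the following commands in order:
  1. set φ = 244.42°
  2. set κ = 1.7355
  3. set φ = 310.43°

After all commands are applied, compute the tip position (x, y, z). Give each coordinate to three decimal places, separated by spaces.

0.260 -0.305 0.549

initial: κ=1.4284, φ=315.86°, ℓ=0.7264
cmd 1: set φ=244.42° → (κ,φ,ℓ)=(1.4284,244.42°,0.7264) → tip=(-0.1486,-0.3105,0.6029)
cmd 2: set κ=1.7355 → (κ,φ,ℓ)=(1.7355,244.42°,0.7264) → tip=(-0.1729,-0.3611,0.5487)
cmd 3: set φ=310.43° → (κ,φ,ℓ)=(1.7355,310.43°,0.7264) → tip=(0.2596,-0.3048,0.5487)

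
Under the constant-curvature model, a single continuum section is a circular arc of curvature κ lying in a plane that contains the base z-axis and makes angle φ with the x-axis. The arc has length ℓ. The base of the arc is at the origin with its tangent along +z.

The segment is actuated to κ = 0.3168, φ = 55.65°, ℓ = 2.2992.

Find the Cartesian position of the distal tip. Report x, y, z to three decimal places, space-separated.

θ = κ·ℓ = 0.3168 × 2.2992 = 0.72839 rad
ρ = (1 − cos θ)/κ = (1 − 0.74625)/0.3168 = 0.80098
z = sin θ / κ = 0.66567/0.3168 = 2.10122
x = ρ cos φ = 0.80098 × cos(55.65°) = 0.45195
y = ρ sin φ = 0.80098 × sin(55.65°) = 0.66129

0.452 0.661 2.101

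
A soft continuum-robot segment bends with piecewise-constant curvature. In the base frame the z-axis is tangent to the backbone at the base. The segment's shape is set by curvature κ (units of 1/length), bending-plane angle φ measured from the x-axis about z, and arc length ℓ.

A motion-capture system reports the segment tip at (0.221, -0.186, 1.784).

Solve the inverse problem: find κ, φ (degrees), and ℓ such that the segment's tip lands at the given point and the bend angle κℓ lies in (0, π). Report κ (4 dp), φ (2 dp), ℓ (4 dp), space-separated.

0.1769 319.92 1.8150

ρ = √(x²+y²) = √(0.221² + -0.186²) = 0.28885
φ = atan2(y, x) mod 360° = atan2(-0.186, 0.221) = 319.9151°
|p|² = ρ² + z² = 0.28885² + 1.784² = 3.26609
κ = 2ρ / |p|² = 2×0.28885 / 3.26609 = 0.17688
θ = 2·atan2(ρ, z) = 2·atan2(0.28885, 1.784) = 0.32104 rad
ℓ = θ/κ = 0.32104/0.17688 = 1.81502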